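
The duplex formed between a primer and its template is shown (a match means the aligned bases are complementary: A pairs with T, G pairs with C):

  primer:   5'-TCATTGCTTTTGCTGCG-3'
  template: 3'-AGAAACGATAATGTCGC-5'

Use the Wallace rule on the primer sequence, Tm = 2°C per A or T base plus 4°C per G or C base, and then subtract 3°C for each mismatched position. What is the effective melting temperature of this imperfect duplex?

Primer base counts: A=1, T=8, G=4, C=4 → A+T=9, G+C=8
Perfect-match Tm = 2(9) + 4(8) = 18 + 32 = 50°C
Mismatches (positions where the bases are not complementary): 4 (at positions 3, 9, 12, 14)
Effective Tm = 50 − 4×3 = 50 − 12 = 38°C

38°C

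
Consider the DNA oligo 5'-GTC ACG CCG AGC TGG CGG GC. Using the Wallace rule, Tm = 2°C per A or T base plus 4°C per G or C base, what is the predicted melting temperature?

72°C

Counting bases: A=2, T=2, C=7, G=9
AT pairs contribute 4, GC pairs contribute 16.
Tm = 2(4) + 4(16) = 8 + 64 = 72°C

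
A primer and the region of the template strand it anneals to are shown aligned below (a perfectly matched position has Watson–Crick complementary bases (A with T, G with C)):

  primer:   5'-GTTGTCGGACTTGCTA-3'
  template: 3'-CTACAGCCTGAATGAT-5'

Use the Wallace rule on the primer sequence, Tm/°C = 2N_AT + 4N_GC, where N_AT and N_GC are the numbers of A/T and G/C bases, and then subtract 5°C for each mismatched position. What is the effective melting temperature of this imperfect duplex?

Primer base counts: A=2, T=6, G=5, C=3 → A+T=8, G+C=8
Perfect-match Tm = 2(8) + 4(8) = 16 + 32 = 48°C
Mismatches (positions where the bases are not complementary): 2 (at positions 2, 13)
Effective Tm = 48 − 2×5 = 48 − 10 = 38°C

38°C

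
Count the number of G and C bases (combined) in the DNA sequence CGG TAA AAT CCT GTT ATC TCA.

8

Counting bases: T=7, C=5, G=3, A=6
G+C = 3 + 5 = 8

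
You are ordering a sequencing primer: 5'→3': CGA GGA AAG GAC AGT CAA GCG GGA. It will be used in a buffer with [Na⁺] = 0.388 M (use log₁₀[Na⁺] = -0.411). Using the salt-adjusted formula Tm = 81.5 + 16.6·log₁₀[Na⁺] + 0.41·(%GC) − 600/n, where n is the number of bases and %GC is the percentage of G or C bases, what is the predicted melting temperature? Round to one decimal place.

73.6°C

Length n = 24. Scanning the sequence gives C=4, G=10, A=9, T=1.
G+C = 14, so %GC = 14/24 × 100 = 58.333%
Salt term: 16.6 × (-0.411) = -6.823
GC term: 0.41 × 58.333 = 23.917; length term: −600/24 = −25
Tm = 81.5 + (-6.823) + 23.917 − 25 = 73.594 → 73.6°C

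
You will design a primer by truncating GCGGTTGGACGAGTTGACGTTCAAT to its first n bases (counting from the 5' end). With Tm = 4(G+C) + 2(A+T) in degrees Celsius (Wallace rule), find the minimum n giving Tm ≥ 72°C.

First 22 bases: GCGGTTGGACGAGTTGACGTTC → Tm = 70°C (< 72°C)
First 23 bases: GCGGTTGGACGAGTTGACGTTCA → Tm = 72°C (≥ 72°C)
Since every base adds ≥2°C, Tm only increases with n, so the threshold is first crossed at n = 23.

n = 23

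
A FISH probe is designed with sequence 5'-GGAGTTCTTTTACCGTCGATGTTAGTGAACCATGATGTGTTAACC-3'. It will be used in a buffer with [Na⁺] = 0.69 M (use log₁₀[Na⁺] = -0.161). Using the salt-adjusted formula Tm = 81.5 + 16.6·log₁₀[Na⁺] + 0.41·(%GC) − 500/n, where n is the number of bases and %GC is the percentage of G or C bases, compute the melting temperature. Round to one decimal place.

85.0°C

Length n = 45. Counting bases: C=8, A=10, G=11, T=16
G+C = 19, so %GC = 19/45 × 100 = 42.222%
Salt term: 16.6 × (-0.161) = -2.673
GC term: 0.41 × 42.222 = 17.311; length term: −500/45 = −11.111
Tm = 81.5 + (-2.673) + 17.311 − 11.111 = 85.027 → 85.0°C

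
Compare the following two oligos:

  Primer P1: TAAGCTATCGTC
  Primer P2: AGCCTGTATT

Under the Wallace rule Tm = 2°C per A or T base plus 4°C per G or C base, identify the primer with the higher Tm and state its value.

Primer P1, 34°C

Primer P1: A+T=7, G+C=5 → Tm = 2(7)+4(5) = 34°C
Primer P2: A+T=6, G+C=4 → Tm = 2(6)+4(4) = 28°C
34°C vs 28°C → primer P1 is higher.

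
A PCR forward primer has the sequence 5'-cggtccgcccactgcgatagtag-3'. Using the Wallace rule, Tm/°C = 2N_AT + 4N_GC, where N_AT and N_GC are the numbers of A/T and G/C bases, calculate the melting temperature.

76°C

Scanning the sequence gives T=4, A=4, C=8, G=7.
A+T = 8, G+C = 15
Tm = 2×8 + 4×15 = 76°C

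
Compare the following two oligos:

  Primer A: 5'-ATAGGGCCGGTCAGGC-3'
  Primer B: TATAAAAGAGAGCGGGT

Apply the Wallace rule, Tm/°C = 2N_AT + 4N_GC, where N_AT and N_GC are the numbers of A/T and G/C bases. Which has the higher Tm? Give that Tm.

Primer A: A+T=5, G+C=11 → Tm = 2(5)+4(11) = 54°C
Primer B: A+T=10, G+C=7 → Tm = 2(10)+4(7) = 48°C
54°C vs 48°C → primer A is higher.

Primer A, 54°C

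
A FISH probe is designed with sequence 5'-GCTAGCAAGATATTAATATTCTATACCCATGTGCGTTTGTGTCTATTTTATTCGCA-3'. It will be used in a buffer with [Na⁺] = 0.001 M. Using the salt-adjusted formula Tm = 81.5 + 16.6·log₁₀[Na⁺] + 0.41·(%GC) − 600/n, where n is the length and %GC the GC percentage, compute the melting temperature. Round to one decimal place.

34.9°C

Length n = 56. Counting bases: T=23, G=9, C=10, A=14
G+C = 19, so %GC = 19/56 × 100 = 33.929%
Salt term: 16.6 × (-3) = -49.8
GC term: 0.41 × 33.929 = 13.911; length term: −600/56 = −10.714
Tm = 81.5 + (-49.8) + 13.911 − 10.714 = 34.897 → 34.9°C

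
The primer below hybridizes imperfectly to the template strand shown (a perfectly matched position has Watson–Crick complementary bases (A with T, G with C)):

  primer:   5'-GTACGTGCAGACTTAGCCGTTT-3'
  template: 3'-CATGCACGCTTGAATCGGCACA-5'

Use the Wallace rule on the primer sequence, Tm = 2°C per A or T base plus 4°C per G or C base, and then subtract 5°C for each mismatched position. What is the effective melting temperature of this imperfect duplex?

Primer base counts: A=4, T=7, G=6, C=5 → A+T=11, G+C=11
Perfect-match Tm = 2(11) + 4(11) = 22 + 44 = 66°C
Mismatches (positions where the bases are not complementary): 3 (at positions 9, 10, 21)
Effective Tm = 66 − 3×5 = 66 − 15 = 51°C

51°C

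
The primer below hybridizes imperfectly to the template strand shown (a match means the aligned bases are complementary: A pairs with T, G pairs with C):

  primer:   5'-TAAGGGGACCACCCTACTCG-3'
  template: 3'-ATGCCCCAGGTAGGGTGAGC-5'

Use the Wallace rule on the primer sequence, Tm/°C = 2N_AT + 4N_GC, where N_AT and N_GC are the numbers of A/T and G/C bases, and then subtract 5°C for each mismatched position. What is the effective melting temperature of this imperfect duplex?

Primer base counts: A=5, T=3, G=5, C=7 → A+T=8, G+C=12
Perfect-match Tm = 2(8) + 4(12) = 16 + 48 = 64°C
Mismatches (positions where the bases are not complementary): 4 (at positions 3, 8, 12, 15)
Effective Tm = 64 − 4×5 = 64 − 20 = 44°C

44°C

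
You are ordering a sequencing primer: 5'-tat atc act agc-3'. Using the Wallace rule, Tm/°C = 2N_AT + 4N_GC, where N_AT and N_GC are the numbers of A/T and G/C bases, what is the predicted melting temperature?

Base counts: T=4, A=4, G=1, C=3
So N_AT = 8 and N_GC = 4.
Tm = 2×8 + 4×4 = 32°C

32°C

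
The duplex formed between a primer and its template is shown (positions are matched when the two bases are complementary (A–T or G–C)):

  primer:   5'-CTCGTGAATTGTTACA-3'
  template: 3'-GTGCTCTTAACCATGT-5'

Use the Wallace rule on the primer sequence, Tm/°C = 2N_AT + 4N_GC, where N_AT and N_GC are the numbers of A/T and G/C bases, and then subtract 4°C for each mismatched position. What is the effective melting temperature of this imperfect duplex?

32°C

Primer base counts: A=4, T=6, G=3, C=3 → A+T=10, G+C=6
Perfect-match Tm = 2(10) + 4(6) = 20 + 24 = 44°C
Mismatches (positions where the bases are not complementary): 3 (at positions 2, 5, 12)
Effective Tm = 44 − 3×4 = 44 − 12 = 32°C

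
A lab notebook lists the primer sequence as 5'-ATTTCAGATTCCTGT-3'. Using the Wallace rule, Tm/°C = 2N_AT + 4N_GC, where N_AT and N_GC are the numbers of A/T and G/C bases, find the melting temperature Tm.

40°C

G=2, A=3, C=3, T=7
A+T = 10, G+C = 5
Tm = 2(10) + 4(5) = 20 + 20 = 40°C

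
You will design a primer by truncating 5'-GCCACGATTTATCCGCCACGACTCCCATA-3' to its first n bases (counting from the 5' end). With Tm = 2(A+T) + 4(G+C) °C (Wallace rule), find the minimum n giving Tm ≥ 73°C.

n = 24

First 23 bases: GCCACGATTTATCCGCCACGACT → Tm = 72°C (< 73°C)
First 24 bases: GCCACGATTTATCCGCCACGACTC → Tm = 76°C (≥ 73°C)
Since every base adds ≥2°C, Tm only increases with n, so the threshold is first crossed at n = 24.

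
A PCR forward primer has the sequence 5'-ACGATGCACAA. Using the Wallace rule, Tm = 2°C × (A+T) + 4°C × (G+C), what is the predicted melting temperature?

Counting bases: T=1, G=2, C=3, A=5
A+T = 6, G+C = 5
Tm = 4·5 + 2·6 = 20 + 12 = 32°C

32°C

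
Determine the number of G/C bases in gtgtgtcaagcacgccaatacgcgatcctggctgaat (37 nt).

T=8, A=9, G=10, C=10
G+C = 10 + 10 = 20

20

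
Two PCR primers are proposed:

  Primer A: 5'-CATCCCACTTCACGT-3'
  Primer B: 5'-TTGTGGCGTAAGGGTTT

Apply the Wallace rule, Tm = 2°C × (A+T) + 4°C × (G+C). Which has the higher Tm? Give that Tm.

Primer A: A+T=7, G+C=8 → Tm = 2(7)+4(8) = 46°C
Primer B: A+T=9, G+C=8 → Tm = 2(9)+4(8) = 50°C
46°C vs 50°C → primer B is higher.

Primer B, 50°C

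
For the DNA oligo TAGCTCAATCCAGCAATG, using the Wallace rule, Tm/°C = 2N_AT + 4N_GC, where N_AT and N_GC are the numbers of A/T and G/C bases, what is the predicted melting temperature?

52°C

Counting bases: A=6, C=5, G=3, T=4
So N_AT = 10 and N_GC = 8.
Tm = 4·8 + 2·10 = 32 + 20 = 52°C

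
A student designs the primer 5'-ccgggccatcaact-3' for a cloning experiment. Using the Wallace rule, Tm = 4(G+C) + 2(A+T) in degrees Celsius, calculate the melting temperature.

Base counts: A=3, C=6, G=3, T=2
A+T = 5, G+C = 9
Tm = 4·9 + 2·5 = 36 + 10 = 46°C

46°C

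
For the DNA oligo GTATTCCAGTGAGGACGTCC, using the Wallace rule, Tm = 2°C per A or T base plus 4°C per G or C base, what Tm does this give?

62°C

A=4, C=5, T=5, G=6
So N_AT = 9 and N_GC = 11.
Tm = 2(9) + 4(11) = 18 + 44 = 62°C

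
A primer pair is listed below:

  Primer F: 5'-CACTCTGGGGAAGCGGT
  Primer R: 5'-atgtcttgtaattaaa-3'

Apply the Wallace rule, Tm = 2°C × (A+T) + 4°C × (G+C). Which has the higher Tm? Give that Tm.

Primer F: A+T=6, G+C=11 → Tm = 2(6)+4(11) = 56°C
Primer R: A+T=13, G+C=3 → Tm = 2(13)+4(3) = 38°C
56°C vs 38°C → primer F is higher.

Primer F, 56°C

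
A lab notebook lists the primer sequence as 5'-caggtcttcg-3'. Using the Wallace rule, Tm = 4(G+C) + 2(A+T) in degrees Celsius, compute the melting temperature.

Base counts: A=1, T=3, C=3, G=3
A+T = 4, G+C = 6
Tm = 4·6 + 2·4 = 24 + 8 = 32°C

32°C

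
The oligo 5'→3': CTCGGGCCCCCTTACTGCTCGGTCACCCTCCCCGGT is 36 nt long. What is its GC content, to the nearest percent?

G=8, A=2, C=18, T=8
G+C = 8 + 18 = 26 out of 36 bases
%GC = 26/36 × 100 = 72.22% ≈ 72%

72%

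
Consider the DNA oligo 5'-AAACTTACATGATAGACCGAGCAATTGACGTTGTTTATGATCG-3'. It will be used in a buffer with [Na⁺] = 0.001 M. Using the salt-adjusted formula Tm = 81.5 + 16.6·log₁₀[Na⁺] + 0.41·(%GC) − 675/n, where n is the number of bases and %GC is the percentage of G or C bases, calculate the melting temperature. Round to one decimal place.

31.3°C

Length n = 43. C=7, G=9, A=14, T=13
G+C = 16, so %GC = 16/43 × 100 = 37.209%
Salt term: 16.6 × (-3) = -49.8
GC term: 0.41 × 37.209 = 15.256; length term: −675/43 = −15.698
Tm = 81.5 + (-49.8) + 15.256 − 15.698 = 31.258 → 31.3°C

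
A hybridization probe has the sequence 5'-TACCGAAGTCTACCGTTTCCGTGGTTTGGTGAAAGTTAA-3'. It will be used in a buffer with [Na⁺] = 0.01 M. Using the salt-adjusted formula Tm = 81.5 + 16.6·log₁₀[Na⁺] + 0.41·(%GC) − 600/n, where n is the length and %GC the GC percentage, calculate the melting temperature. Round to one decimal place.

Length n = 39. Counting bases: A=9, C=7, G=10, T=13
G+C = 17, so %GC = 17/39 × 100 = 43.59%
Salt term: 16.6 × (-2) = -33.2
GC term: 0.41 × 43.59 = 17.872; length term: −600/39 = −15.385
Tm = 81.5 + (-33.2) + 17.872 − 15.385 = 50.787 → 50.8°C

50.8°C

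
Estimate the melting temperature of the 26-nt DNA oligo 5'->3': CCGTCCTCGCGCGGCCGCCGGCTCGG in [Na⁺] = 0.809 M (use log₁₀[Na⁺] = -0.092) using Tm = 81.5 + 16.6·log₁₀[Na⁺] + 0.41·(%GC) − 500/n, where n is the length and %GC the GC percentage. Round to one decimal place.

97.0°C

Length n = 26. Counting bases: T=3, A=0, C=13, G=10
G+C = 23, so %GC = 23/26 × 100 = 88.462%
Salt term: 16.6 × (-0.092) = -1.527
GC term: 0.41 × 88.462 = 36.269; length term: −500/26 = −19.231
Tm = 81.5 + (-1.527) + 36.269 − 19.231 = 97.011 → 97.0°C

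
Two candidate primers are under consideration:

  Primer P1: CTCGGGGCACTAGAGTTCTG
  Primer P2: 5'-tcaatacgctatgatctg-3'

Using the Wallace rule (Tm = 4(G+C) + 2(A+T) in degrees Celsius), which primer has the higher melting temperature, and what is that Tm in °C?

Primer P1, 64°C

Primer P1: A+T=8, G+C=12 → Tm = 2(8)+4(12) = 64°C
Primer P2: A+T=11, G+C=7 → Tm = 2(11)+4(7) = 50°C
64°C vs 50°C → primer P1 is higher.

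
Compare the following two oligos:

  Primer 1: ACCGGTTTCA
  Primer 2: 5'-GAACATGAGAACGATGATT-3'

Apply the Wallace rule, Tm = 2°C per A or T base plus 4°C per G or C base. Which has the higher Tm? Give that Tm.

Primer 2, 52°C

Primer 1: A+T=5, G+C=5 → Tm = 2(5)+4(5) = 30°C
Primer 2: A+T=12, G+C=7 → Tm = 2(12)+4(7) = 52°C
30°C vs 52°C → primer 2 is higher.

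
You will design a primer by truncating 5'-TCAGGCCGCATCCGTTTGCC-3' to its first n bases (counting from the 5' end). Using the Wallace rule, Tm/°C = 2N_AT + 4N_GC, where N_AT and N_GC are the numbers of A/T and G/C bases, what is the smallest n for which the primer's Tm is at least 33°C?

First 9 bases: TCAGGCCGC → Tm = 32°C (< 33°C)
First 10 bases: TCAGGCCGCA → Tm = 34°C (≥ 33°C)
Since every base adds ≥2°C, Tm only increases with n, so the threshold is first crossed at n = 10.

n = 10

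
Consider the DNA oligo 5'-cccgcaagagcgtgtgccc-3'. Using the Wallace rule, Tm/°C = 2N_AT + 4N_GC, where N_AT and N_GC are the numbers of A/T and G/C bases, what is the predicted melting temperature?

66°C

Base counts: A=3, G=6, T=2, C=8
AT pairs contribute 5, GC pairs contribute 14.
Tm = 2(5) + 4(14) = 10 + 56 = 66°C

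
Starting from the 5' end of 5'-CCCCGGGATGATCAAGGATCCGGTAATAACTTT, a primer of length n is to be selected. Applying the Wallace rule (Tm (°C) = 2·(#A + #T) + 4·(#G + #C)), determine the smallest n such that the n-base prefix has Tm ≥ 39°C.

n = 12

First 11 bases: CCCCGGGATGA → Tm = 38°C (< 39°C)
First 12 bases: CCCCGGGATGAT → Tm = 40°C (≥ 39°C)
Since every base adds ≥2°C, Tm only increases with n, so the threshold is first crossed at n = 12.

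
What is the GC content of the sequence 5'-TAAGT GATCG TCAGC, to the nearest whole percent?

47%

A=4, G=4, T=4, C=3
G+C = 4 + 3 = 7 out of 15 bases
%GC = 7/15 × 100 = 46.67% ≈ 47%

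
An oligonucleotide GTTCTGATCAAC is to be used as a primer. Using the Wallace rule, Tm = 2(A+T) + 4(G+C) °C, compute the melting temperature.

Scanning the sequence gives G=2, T=4, A=3, C=3.
So N_AT = 7 and N_GC = 5.
Tm = 2×7 + 4×5 = 34°C

34°C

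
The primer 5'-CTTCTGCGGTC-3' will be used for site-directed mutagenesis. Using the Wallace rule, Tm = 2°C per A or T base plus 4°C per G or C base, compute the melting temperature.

36°C

G=3, C=4, A=0, T=4
So N_AT = 4 and N_GC = 7.
Tm = 4·7 + 2·4 = 28 + 8 = 36°C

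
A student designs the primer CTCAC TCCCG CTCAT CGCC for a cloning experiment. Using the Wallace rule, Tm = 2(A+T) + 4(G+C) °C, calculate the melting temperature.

64°C

Base counts: A=2, G=2, C=11, T=4
A+T = 6, G+C = 13
Tm = 2×6 + 4×13 = 64°C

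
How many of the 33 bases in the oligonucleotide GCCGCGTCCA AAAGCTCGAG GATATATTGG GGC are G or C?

Scanning the sequence gives A=8, G=11, T=6, C=8.
Total G or C: 11 + 8 = 19

19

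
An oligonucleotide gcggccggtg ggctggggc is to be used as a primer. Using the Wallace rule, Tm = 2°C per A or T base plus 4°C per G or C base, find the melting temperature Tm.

Base counts: G=12, A=0, C=5, T=2
So N_AT = 2 and N_GC = 17.
Tm = 2(2) + 4(17) = 4 + 68 = 72°C

72°C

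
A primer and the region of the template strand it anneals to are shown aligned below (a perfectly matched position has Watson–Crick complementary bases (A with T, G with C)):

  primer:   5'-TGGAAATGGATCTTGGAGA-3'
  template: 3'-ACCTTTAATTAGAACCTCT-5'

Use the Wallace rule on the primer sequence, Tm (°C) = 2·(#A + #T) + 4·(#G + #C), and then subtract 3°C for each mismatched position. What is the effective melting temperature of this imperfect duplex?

Primer base counts: A=6, T=5, G=7, C=1 → A+T=11, G+C=8
Perfect-match Tm = 2(11) + 4(8) = 22 + 32 = 54°C
Mismatches (positions where the bases are not complementary): 2 (at positions 8, 9)
Effective Tm = 54 − 2×3 = 54 − 6 = 48°C

48°C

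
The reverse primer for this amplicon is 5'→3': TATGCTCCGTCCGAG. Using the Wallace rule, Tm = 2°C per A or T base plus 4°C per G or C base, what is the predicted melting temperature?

Scanning the sequence gives G=4, T=4, C=5, A=2.
A+T = 6, G+C = 9
Tm = 2×6 + 4×9 = 48°C

48°C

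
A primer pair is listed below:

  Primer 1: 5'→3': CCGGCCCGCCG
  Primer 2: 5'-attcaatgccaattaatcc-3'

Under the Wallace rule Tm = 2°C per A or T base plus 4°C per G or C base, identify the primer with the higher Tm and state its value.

Primer 2, 50°C

Primer 1: A+T=0, G+C=11 → Tm = 2(0)+4(11) = 44°C
Primer 2: A+T=13, G+C=6 → Tm = 2(13)+4(6) = 50°C
44°C vs 50°C → primer 2 is higher.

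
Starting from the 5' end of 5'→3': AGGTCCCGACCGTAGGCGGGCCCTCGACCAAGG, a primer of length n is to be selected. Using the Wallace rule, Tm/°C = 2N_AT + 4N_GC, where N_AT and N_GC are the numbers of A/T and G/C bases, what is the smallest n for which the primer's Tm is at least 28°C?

First 7 bases: AGGTCCC → Tm = 24°C (< 28°C)
First 8 bases: AGGTCCCG → Tm = 28°C (≥ 28°C)
Since every base adds ≥2°C, Tm only increases with n, so the threshold is first crossed at n = 8.

n = 8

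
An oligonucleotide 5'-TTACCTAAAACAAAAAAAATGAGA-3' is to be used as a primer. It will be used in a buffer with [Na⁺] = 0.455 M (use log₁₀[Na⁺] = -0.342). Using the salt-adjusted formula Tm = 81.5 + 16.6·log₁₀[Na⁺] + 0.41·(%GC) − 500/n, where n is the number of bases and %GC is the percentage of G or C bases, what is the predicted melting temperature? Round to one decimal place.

Length n = 24. Counting bases: C=3, G=2, T=4, A=15
G+C = 5, so %GC = 5/24 × 100 = 20.833%
Salt term: 16.6 × (-0.342) = -5.677
GC term: 0.41 × 20.833 = 8.542; length term: −500/24 = −20.833
Tm = 81.5 + (-5.677) + 8.542 − 20.833 = 63.532 → 63.5°C

63.5°C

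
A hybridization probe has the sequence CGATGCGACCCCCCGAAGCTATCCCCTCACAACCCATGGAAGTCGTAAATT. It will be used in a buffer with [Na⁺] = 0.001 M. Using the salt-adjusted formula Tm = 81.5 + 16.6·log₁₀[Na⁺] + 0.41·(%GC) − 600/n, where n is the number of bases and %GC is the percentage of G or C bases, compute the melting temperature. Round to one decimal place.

Length n = 51. Base counts: A=14, C=19, G=9, T=9
G+C = 28, so %GC = 28/51 × 100 = 54.902%
Salt term: 16.6 × (-3) = -49.8
GC term: 0.41 × 54.902 = 22.51; length term: −600/51 = −11.765
Tm = 81.5 + (-49.8) + 22.51 − 11.765 = 42.445 → 42.4°C

42.4°C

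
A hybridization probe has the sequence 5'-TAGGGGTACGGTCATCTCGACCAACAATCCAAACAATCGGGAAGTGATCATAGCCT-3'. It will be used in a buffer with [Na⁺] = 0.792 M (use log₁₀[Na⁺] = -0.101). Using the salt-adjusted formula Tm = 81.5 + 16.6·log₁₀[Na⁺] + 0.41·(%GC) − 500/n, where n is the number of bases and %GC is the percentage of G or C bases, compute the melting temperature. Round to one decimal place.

Length n = 56. Scanning the sequence gives A=18, G=13, C=14, T=11.
G+C = 27, so %GC = 27/56 × 100 = 48.214%
Salt term: 16.6 × (-0.101) = -1.677
GC term: 0.41 × 48.214 = 19.768; length term: −500/56 = −8.929
Tm = 81.5 + (-1.677) + 19.768 − 8.929 = 90.662 → 90.7°C

90.7°C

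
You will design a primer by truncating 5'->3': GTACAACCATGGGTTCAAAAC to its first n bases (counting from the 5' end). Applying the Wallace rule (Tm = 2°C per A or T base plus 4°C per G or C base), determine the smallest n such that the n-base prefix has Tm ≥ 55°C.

First 19 bases: GTACAACCATGGGTTCAAA → Tm = 54°C (< 55°C)
First 20 bases: GTACAACCATGGGTTCAAAA → Tm = 56°C (≥ 55°C)
Since every base adds ≥2°C, Tm only increases with n, so the threshold is first crossed at n = 20.

n = 20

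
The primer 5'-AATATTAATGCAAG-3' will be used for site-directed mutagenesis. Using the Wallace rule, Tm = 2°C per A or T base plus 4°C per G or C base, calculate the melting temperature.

Scanning the sequence gives T=4, G=2, A=7, C=1.
A+T = 11, G+C = 3
Tm = 2(11) + 4(3) = 22 + 12 = 34°C

34°C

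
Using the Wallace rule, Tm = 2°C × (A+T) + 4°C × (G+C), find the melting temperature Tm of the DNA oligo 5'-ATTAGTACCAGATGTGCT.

Counting bases: A=5, G=4, C=3, T=6
AT pairs contribute 11, GC pairs contribute 7.
Tm = 2(11) + 4(7) = 22 + 28 = 50°C

50°C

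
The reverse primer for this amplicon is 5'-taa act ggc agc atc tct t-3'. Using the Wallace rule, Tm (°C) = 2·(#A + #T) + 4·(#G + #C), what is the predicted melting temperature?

Counting bases: T=6, A=5, C=5, G=3
A+T = 11, G+C = 8
Tm = 2(11) + 4(8) = 22 + 32 = 54°C

54°C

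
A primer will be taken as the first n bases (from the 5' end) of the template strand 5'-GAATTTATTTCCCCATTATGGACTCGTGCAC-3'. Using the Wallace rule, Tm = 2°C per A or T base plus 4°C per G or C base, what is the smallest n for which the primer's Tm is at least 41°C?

First 15 bases: GAATTTATTTCCCCA → Tm = 40°C (< 41°C)
First 16 bases: GAATTTATTTCCCCAT → Tm = 42°C (≥ 41°C)
Since every base adds ≥2°C, Tm only increases with n, so the threshold is first crossed at n = 16.

n = 16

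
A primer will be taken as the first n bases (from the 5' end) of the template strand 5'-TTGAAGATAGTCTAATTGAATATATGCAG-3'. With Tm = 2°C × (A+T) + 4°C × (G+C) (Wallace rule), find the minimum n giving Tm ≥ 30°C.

First 11 bases: TTGAAGATAGT → Tm = 28°C (< 30°C)
First 12 bases: TTGAAGATAGTC → Tm = 32°C (≥ 30°C)
Since every base adds ≥2°C, Tm only increases with n, so the threshold is first crossed at n = 12.

n = 12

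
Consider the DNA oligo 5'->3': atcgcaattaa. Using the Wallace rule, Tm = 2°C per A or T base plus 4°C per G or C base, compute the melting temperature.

Base counts: T=3, C=2, A=5, G=1
So N_AT = 8 and N_GC = 3.
Tm = 2×8 + 4×3 = 28°C

28°C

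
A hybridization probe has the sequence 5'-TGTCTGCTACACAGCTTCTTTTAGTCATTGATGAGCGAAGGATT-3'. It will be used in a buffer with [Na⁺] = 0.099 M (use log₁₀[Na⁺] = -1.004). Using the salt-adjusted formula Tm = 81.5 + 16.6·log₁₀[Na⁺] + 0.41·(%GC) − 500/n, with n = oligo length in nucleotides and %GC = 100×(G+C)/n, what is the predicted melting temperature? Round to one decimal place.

70.2°C

Length n = 44. Scanning the sequence gives G=10, A=10, C=8, T=16.
G+C = 18, so %GC = 18/44 × 100 = 40.909%
Salt term: 16.6 × (-1.004) = -16.666
GC term: 0.41 × 40.909 = 16.773; length term: −500/44 = −11.364
Tm = 81.5 + (-16.666) + 16.773 − 11.364 = 70.243 → 70.2°C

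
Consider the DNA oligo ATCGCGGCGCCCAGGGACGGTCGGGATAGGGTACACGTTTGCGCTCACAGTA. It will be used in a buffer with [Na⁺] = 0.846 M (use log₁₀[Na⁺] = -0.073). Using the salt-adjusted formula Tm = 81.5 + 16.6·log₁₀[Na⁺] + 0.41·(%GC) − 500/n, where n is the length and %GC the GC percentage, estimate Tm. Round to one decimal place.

96.7°C

Length n = 52. T=9, C=14, G=19, A=10
G+C = 33, so %GC = 33/52 × 100 = 63.462%
Salt term: 16.6 × (-0.073) = -1.212
GC term: 0.41 × 63.462 = 26.019; length term: −500/52 = −9.615
Tm = 81.5 + (-1.212) + 26.019 − 9.615 = 96.692 → 96.7°C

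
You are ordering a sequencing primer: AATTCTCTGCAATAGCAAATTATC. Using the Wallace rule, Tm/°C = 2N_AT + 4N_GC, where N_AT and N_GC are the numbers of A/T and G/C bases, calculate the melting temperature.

62°C

Base counts: T=8, A=9, C=5, G=2
So N_AT = 17 and N_GC = 7.
Tm = 4·7 + 2·17 = 28 + 34 = 62°C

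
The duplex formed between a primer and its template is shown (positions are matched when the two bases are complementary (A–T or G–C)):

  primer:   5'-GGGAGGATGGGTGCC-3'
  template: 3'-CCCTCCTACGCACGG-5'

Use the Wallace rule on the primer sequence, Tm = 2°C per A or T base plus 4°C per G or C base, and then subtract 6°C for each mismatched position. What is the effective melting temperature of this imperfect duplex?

46°C

Primer base counts: A=2, T=2, G=9, C=2 → A+T=4, G+C=11
Perfect-match Tm = 2(4) + 4(11) = 8 + 44 = 52°C
Mismatches (positions where the bases are not complementary): 1 (at position 10)
Effective Tm = 52 − 1×6 = 52 − 6 = 46°C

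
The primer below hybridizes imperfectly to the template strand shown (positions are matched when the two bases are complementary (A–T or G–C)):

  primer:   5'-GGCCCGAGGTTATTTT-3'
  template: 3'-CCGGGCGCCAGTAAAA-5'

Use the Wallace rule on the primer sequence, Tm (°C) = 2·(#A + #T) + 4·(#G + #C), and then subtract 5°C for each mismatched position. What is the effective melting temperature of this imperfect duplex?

Primer base counts: A=2, T=6, G=5, C=3 → A+T=8, G+C=8
Perfect-match Tm = 2(8) + 4(8) = 16 + 32 = 48°C
Mismatches (positions where the bases are not complementary): 2 (at positions 7, 11)
Effective Tm = 48 − 2×5 = 48 − 10 = 38°C

38°C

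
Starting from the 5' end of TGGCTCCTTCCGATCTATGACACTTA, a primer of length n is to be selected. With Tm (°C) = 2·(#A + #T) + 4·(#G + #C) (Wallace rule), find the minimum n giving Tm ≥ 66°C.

n = 22

First 21 bases: TGGCTCCTTCCGATCTATGAC → Tm = 64°C (< 66°C)
First 22 bases: TGGCTCCTTCCGATCTATGACA → Tm = 66°C (≥ 66°C)
Each additional base adds 2°C (A/T) or 4°C (G/C), so Tm is non-decreasing in n; n = 22 is the first length to reach 66°C.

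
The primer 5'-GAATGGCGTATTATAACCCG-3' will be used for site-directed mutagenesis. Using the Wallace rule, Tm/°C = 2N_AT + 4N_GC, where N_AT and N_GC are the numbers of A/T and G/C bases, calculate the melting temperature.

58°C

Base counts: A=6, T=5, G=5, C=4
So N_AT = 11 and N_GC = 9.
Tm = 4·9 + 2·11 = 36 + 22 = 58°C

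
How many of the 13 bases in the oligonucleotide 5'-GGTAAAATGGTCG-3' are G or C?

6

Scanning the sequence gives A=4, C=1, G=5, T=3.
G+C = 5 + 1 = 6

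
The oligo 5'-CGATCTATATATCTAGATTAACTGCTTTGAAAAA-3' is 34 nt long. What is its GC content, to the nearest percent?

26%

Base counts: G=4, A=13, T=12, C=5
G+C = 4 + 5 = 9 out of 34 bases
%GC = 9/34 × 100 = 26.47% ≈ 26%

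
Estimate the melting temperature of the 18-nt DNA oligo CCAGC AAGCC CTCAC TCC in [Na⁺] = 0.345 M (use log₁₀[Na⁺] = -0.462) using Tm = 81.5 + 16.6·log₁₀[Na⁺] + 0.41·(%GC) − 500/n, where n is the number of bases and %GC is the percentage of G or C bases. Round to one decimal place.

Length n = 18. Counting bases: A=4, G=2, T=2, C=10
G+C = 12, so %GC = 12/18 × 100 = 66.667%
Salt term: 16.6 × (-0.462) = -7.669
GC term: 0.41 × 66.667 = 27.333; length term: −500/18 = −27.778
Tm = 81.5 + (-7.669) + 27.333 − 27.778 = 73.386 → 73.4°C

73.4°C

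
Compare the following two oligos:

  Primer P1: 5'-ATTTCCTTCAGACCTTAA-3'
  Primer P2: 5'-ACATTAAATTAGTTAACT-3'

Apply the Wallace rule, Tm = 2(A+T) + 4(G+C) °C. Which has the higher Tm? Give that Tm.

Primer P1: A+T=12, G+C=6 → Tm = 2(12)+4(6) = 48°C
Primer P2: A+T=15, G+C=3 → Tm = 2(15)+4(3) = 42°C
48°C vs 42°C → primer P1 is higher.

Primer P1, 48°C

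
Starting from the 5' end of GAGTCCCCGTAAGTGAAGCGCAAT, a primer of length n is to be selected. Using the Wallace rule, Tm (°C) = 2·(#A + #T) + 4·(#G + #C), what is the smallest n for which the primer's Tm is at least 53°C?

n = 18

First 17 bases: GAGTCCCCGTAAGTGAA → Tm = 52°C (< 53°C)
First 18 bases: GAGTCCCCGTAAGTGAAG → Tm = 56°C (≥ 53°C)
Since every base adds ≥2°C, Tm only increases with n, so the threshold is first crossed at n = 18.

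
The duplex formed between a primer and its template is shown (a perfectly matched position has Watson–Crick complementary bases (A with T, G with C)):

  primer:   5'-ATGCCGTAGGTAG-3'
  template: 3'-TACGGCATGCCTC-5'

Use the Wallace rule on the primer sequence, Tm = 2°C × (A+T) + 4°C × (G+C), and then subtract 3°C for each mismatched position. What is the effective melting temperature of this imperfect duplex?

34°C

Primer base counts: A=3, T=3, G=5, C=2 → A+T=6, G+C=7
Perfect-match Tm = 2(6) + 4(7) = 12 + 28 = 40°C
Mismatches (positions where the bases are not complementary): 2 (at positions 9, 11)
Effective Tm = 40 − 2×3 = 40 − 6 = 34°C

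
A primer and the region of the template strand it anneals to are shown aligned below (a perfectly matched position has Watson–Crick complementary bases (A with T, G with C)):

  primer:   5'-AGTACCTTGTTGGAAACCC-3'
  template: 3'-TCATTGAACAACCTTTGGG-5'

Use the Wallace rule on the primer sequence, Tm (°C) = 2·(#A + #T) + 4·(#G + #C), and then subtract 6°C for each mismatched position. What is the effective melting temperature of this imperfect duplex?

Primer base counts: A=5, T=5, G=4, C=5 → A+T=10, G+C=9
Perfect-match Tm = 2(10) + 4(9) = 20 + 36 = 56°C
Mismatches (positions where the bases are not complementary): 1 (at position 5)
Effective Tm = 56 − 1×6 = 56 − 6 = 50°C

50°C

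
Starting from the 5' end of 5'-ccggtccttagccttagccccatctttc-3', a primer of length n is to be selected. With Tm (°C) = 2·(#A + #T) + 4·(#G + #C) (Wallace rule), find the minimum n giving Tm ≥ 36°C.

First 10 bases: CCGGTCCTTA → Tm = 32°C (< 36°C)
First 11 bases: CCGGTCCTTAG → Tm = 36°C (≥ 36°C)
Since every base adds ≥2°C, Tm only increases with n, so the threshold is first crossed at n = 11.

n = 11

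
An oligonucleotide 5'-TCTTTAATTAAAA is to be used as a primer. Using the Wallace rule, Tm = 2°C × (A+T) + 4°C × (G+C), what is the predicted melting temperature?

Scanning the sequence gives G=0, C=1, A=6, T=6.
AT pairs contribute 12, GC pairs contribute 1.
Tm = 2×12 + 4×1 = 28°C

28°C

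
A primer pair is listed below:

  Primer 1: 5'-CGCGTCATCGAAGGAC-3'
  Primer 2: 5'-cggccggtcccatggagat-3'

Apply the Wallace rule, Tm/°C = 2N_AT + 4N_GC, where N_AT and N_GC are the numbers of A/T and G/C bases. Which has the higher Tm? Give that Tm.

Primer 1: A+T=6, G+C=10 → Tm = 2(6)+4(10) = 52°C
Primer 2: A+T=6, G+C=13 → Tm = 2(6)+4(13) = 64°C
52°C vs 64°C → primer 2 is higher.

Primer 2, 64°C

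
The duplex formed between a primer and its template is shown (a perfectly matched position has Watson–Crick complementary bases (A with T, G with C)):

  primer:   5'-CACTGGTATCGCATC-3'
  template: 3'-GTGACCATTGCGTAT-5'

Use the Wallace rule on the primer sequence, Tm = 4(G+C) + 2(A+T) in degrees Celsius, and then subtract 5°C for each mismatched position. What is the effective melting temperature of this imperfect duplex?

Primer base counts: A=3, T=4, G=3, C=5 → A+T=7, G+C=8
Perfect-match Tm = 2(7) + 4(8) = 14 + 32 = 46°C
Mismatches (positions where the bases are not complementary): 2 (at positions 9, 15)
Effective Tm = 46 − 2×5 = 46 − 10 = 36°C

36°C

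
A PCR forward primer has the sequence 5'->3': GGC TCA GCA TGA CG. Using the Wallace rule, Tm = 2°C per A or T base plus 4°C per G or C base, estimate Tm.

Counting bases: C=4, G=5, A=3, T=2
So N_AT = 5 and N_GC = 9.
Tm = 2×5 + 4×9 = 46°C

46°C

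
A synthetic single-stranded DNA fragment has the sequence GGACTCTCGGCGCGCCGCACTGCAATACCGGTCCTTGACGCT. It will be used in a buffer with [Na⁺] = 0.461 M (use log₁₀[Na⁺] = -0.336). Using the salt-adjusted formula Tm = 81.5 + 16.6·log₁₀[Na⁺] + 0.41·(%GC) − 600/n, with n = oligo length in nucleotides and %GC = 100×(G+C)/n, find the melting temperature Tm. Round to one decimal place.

89.0°C

Length n = 42. Scanning the sequence gives A=6, C=16, T=8, G=12.
G+C = 28, so %GC = 28/42 × 100 = 66.667%
Salt term: 16.6 × (-0.336) = -5.578
GC term: 0.41 × 66.667 = 27.333; length term: −600/42 = −14.286
Tm = 81.5 + (-5.578) + 27.333 − 14.286 = 88.969 → 89.0°C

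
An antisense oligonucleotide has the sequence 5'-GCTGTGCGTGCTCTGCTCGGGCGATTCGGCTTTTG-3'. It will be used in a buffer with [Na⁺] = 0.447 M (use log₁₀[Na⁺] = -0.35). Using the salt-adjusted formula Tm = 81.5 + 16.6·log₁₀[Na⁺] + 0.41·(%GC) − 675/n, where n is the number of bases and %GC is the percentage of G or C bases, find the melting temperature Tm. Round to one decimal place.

82.2°C

Length n = 35. Scanning the sequence gives A=1, T=12, G=13, C=9.
G+C = 22, so %GC = 22/35 × 100 = 62.857%
Salt term: 16.6 × (-0.35) = -5.81
GC term: 0.41 × 62.857 = 25.771; length term: −675/35 = −19.286
Tm = 81.5 + (-5.81) + 25.771 − 19.286 = 82.175 → 82.2°C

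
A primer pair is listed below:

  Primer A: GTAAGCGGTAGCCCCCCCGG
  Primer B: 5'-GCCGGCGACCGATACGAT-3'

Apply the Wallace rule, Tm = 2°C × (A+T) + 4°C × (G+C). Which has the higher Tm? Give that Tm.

Primer A, 70°C

Primer A: A+T=5, G+C=15 → Tm = 2(5)+4(15) = 70°C
Primer B: A+T=6, G+C=12 → Tm = 2(6)+4(12) = 60°C
70°C vs 60°C → primer A is higher.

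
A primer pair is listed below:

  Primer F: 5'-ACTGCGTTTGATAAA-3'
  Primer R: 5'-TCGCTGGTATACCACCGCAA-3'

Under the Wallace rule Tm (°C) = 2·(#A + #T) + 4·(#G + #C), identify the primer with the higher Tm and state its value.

Primer F: A+T=10, G+C=5 → Tm = 2(10)+4(5) = 40°C
Primer R: A+T=9, G+C=11 → Tm = 2(9)+4(11) = 62°C
40°C vs 62°C → primer R is higher.

Primer R, 62°C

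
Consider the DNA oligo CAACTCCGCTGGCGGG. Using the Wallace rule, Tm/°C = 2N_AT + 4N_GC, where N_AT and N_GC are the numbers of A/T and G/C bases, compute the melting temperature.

56°C

Base counts: G=6, T=2, A=2, C=6
AT pairs contribute 4, GC pairs contribute 12.
Tm = 2×4 + 4×12 = 56°C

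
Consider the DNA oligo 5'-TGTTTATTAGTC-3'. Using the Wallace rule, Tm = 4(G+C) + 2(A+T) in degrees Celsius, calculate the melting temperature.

30°C

Scanning the sequence gives G=2, A=2, T=7, C=1.
A+T = 9, G+C = 3
Tm = 2×9 + 4×3 = 30°C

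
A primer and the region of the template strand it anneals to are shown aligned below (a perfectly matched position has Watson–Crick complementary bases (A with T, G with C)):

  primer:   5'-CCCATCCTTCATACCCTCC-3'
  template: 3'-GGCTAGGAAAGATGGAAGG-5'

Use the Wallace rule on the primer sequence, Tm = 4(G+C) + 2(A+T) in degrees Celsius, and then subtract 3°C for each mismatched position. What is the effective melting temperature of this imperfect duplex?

48°C

Primer base counts: A=3, T=5, G=0, C=11 → A+T=8, G+C=11
Perfect-match Tm = 2(8) + 4(11) = 16 + 44 = 60°C
Mismatches (positions where the bases are not complementary): 4 (at positions 3, 10, 11, 16)
Effective Tm = 60 − 4×3 = 60 − 12 = 48°C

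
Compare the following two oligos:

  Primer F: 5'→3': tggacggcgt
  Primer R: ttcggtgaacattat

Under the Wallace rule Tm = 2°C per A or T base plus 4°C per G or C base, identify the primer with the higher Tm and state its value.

Primer F: A+T=3, G+C=7 → Tm = 2(3)+4(7) = 34°C
Primer R: A+T=10, G+C=5 → Tm = 2(10)+4(5) = 40°C
34°C vs 40°C → primer R is higher.

Primer R, 40°C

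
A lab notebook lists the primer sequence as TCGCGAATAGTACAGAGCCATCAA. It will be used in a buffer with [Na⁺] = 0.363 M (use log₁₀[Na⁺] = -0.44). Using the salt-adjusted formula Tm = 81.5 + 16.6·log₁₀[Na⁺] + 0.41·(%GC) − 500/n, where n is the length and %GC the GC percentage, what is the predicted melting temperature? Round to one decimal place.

72.2°C

Length n = 24. C=6, T=4, G=5, A=9
G+C = 11, so %GC = 11/24 × 100 = 45.833%
Salt term: 16.6 × (-0.44) = -7.304
GC term: 0.41 × 45.833 = 18.792; length term: −500/24 = −20.833
Tm = 81.5 + (-7.304) + 18.792 − 20.833 = 72.155 → 72.2°C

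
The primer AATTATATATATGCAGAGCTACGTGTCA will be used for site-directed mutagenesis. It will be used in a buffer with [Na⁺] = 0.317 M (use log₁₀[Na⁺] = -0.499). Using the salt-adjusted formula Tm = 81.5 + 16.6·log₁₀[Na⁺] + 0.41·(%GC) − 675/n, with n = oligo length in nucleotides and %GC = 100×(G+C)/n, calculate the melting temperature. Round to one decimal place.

62.3°C

Length n = 28. Base counts: A=10, G=5, C=4, T=9
G+C = 9, so %GC = 9/28 × 100 = 32.143%
Salt term: 16.6 × (-0.499) = -8.283
GC term: 0.41 × 32.143 = 13.179; length term: −675/28 = −24.107
Tm = 81.5 + (-8.283) + 13.179 − 24.107 = 62.289 → 62.3°C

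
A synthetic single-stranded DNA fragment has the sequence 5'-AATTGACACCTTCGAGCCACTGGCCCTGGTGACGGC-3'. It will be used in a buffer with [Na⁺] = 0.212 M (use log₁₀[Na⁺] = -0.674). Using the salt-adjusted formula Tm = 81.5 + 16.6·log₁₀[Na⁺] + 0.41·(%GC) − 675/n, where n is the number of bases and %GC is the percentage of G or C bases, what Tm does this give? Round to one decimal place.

76.6°C

Length n = 36. A=7, T=7, C=12, G=10
G+C = 22, so %GC = 22/36 × 100 = 61.111%
Salt term: 16.6 × (-0.674) = -11.188
GC term: 0.41 × 61.111 = 25.056; length term: −675/36 = −18.75
Tm = 81.5 + (-11.188) + 25.056 − 18.75 = 76.618 → 76.6°C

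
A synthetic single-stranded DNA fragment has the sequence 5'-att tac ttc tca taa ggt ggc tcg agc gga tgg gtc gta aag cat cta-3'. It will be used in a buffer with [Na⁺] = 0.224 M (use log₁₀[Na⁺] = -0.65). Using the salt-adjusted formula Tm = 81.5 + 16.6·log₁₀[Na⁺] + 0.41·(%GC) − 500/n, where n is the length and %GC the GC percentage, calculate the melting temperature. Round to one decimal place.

79.1°C

Length n = 48. Scanning the sequence gives A=12, C=9, T=14, G=13.
G+C = 22, so %GC = 22/48 × 100 = 45.833%
Salt term: 16.6 × (-0.65) = -10.79
GC term: 0.41 × 45.833 = 18.792; length term: −500/48 = −10.417
Tm = 81.5 + (-10.79) + 18.792 − 10.417 = 79.085 → 79.1°C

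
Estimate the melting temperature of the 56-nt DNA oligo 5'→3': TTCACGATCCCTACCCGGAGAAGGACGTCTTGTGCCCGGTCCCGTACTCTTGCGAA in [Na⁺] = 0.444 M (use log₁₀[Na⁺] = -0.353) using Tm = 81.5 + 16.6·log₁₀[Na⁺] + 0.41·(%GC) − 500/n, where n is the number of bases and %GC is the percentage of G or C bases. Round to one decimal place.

90.9°C

Length n = 56. Base counts: G=14, A=10, C=19, T=13
G+C = 33, so %GC = 33/56 × 100 = 58.929%
Salt term: 16.6 × (-0.353) = -5.86
GC term: 0.41 × 58.929 = 24.161; length term: −500/56 = −8.929
Tm = 81.5 + (-5.86) + 24.161 − 8.929 = 90.872 → 90.9°C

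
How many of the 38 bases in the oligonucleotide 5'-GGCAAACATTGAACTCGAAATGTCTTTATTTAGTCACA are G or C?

Base counts: C=7, T=12, A=13, G=6
Total G or C: 6 + 7 = 13

13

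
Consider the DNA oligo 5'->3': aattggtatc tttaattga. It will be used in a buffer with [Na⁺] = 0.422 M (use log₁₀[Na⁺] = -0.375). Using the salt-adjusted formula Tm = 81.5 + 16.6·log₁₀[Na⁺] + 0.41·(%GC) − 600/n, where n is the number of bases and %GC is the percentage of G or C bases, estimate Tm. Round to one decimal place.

52.3°C

Length n = 19. Counting bases: C=1, G=3, T=9, A=6
G+C = 4, so %GC = 4/19 × 100 = 21.053%
Salt term: 16.6 × (-0.375) = -6.225
GC term: 0.41 × 21.053 = 8.632; length term: −600/19 = −31.579
Tm = 81.5 + (-6.225) + 8.632 − 31.579 = 52.328 → 52.3°C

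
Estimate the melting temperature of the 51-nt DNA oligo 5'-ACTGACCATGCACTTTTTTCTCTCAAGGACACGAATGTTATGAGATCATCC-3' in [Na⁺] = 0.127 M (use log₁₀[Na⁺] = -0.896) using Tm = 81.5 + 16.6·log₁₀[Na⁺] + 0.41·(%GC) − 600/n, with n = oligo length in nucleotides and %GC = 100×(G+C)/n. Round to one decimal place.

71.7°C

Length n = 51. Scanning the sequence gives C=13, G=8, A=14, T=16.
G+C = 21, so %GC = 21/51 × 100 = 41.176%
Salt term: 16.6 × (-0.896) = -14.874
GC term: 0.41 × 41.176 = 16.882; length term: −600/51 = −11.765
Tm = 81.5 + (-14.874) + 16.882 − 11.765 = 71.743 → 71.7°C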